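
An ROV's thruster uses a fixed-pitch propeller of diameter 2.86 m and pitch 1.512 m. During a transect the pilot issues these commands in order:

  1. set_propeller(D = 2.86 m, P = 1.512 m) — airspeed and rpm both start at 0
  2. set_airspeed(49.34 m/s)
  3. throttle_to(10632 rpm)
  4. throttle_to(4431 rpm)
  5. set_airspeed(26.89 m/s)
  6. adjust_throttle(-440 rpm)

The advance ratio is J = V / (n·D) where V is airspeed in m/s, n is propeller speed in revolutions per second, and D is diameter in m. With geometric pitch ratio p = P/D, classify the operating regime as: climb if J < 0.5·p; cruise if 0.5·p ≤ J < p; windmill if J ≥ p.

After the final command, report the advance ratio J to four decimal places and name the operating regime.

J = 0.1413, regime = climb

set_propeller: D = 2.86 m, P = 1.512 m (p = P/D = 0.528671); state ← (V=0, rpm=0)
set_airspeed(49.34): V ← 49.34 m/s
throttle_to(10632): rpm ← 10632
throttle_to(4431): rpm ← 4431
set_airspeed(26.89): V ← 26.89 m/s
adjust_throttle(-440): rpm ← 4431 -440 = 3991
final state: V = 26.89 m/s, rpm = 3991 → n = rpm/60 = 66.516667 rev/s
J = V / (n·D) = 26.89 / (66.516667 × 2.86) = 0.141350
regime bands: climb J<0.2643 | cruise [0.2643, 0.5287) | windmill J≥0.5287
J = 0.1413 → climb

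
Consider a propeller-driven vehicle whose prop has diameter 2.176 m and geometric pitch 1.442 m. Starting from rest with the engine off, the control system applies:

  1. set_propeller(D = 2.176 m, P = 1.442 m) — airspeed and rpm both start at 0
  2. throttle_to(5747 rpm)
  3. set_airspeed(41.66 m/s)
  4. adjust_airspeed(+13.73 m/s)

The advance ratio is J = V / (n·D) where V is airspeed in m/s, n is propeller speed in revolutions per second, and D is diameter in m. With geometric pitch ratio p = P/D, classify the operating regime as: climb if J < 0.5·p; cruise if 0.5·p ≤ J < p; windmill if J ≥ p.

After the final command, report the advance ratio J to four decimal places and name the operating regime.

set_propeller: D = 2.176 m, P = 1.442 m (p = P/D = 0.662684); state ← (V=0, rpm=0)
throttle_to(5747): rpm ← 5747
set_airspeed(41.66): V ← 41.66 m/s
adjust_airspeed(+13.73): V ← 41.66 +13.73 = 55.39 m/s
final state: V = 55.39 m/s, rpm = 5747 → n = rpm/60 = 95.783333 rev/s
J = V / (n·D) = 55.39 / (95.783333 × 2.176) = 0.265756
regime bands: climb J<0.3313 | cruise [0.3313, 0.6627) | windmill J≥0.6627
J = 0.2658 → climb

J = 0.2658, regime = climb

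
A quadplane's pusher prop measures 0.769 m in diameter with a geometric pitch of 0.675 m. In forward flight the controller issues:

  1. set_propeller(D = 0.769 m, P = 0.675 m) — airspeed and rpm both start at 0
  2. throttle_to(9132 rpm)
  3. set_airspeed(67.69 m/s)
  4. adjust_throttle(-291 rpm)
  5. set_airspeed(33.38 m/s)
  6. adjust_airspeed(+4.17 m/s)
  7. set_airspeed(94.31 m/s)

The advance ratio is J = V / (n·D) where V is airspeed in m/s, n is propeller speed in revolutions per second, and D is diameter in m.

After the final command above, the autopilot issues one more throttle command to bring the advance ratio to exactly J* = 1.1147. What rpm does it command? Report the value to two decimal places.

rpm = 6601.23

set_propeller: D = 0.769 m, P = 0.675 m (p = P/D = 0.877763); state ← (V=0, rpm=0)
throttle_to(9132): rpm ← 9132
set_airspeed(67.69): V ← 67.69 m/s
adjust_throttle(-291): rpm ← 9132 -291 = 8841
set_airspeed(33.38): V ← 33.38 m/s
adjust_airspeed(+4.17): V ← 33.38 +4.17 = 37.55 m/s
set_airspeed(94.31): V ← 94.31 m/s
final state: V = 94.31 m/s, rpm = 8841 → n = rpm/60 = 147.350000 rev/s
target J* = 1.1147; solve J* = V/(n·D) for n: n = V/(J*·D) = 94.31/(1.1147 × 0.769) = 110.020447 rev/s
rpm = 60·n = 6601.226802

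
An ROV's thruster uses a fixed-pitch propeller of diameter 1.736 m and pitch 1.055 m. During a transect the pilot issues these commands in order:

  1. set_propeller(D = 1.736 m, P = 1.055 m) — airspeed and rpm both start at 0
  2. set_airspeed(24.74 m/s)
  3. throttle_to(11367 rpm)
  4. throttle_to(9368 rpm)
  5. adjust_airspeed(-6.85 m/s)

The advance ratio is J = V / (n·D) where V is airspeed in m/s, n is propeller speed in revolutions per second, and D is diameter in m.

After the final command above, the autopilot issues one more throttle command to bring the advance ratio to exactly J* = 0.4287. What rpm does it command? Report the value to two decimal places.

rpm = 1442.31

set_propeller: D = 1.736 m, P = 1.055 m (p = P/D = 0.607719); state ← (V=0, rpm=0)
set_airspeed(24.74): V ← 24.74 m/s
throttle_to(11367): rpm ← 11367
throttle_to(9368): rpm ← 9368
adjust_airspeed(-6.85): V ← 24.74 -6.85 = 17.89 m/s
final state: V = 17.89 m/s, rpm = 9368 → n = rpm/60 = 156.133333 rev/s
target J* = 0.4287; solve J* = V/(n·D) for n: n = V/(J*·D) = 17.89/(0.4287 × 1.736) = 24.038487 rev/s
rpm = 60·n = 1442.309243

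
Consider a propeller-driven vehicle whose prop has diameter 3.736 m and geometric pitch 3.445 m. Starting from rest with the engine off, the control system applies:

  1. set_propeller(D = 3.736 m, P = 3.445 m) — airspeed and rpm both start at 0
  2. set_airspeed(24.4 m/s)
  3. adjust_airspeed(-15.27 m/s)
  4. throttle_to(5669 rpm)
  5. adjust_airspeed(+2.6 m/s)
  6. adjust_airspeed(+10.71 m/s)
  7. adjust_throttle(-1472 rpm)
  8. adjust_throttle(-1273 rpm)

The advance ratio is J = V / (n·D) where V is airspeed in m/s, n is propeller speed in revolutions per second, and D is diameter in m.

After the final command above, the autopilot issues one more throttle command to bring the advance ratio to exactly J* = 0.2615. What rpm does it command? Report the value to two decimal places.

set_propeller: D = 3.736 m, P = 3.445 m (p = P/D = 0.922109); state ← (V=0, rpm=0)
set_airspeed(24.4): V ← 24.4 m/s
adjust_airspeed(-15.27): V ← 24.4 -15.27 = 9.13 m/s
throttle_to(5669): rpm ← 5669
adjust_airspeed(+2.6): V ← 9.13 +2.6 = 11.73 m/s
adjust_airspeed(+10.71): V ← 11.73 +10.71 = 22.44 m/s
adjust_throttle(-1472): rpm ← 5669 -1472 = 4197
adjust_throttle(-1273): rpm ← 4197 -1273 = 2924
final state: V = 22.44 m/s, rpm = 2924 → n = rpm/60 = 48.733333 rev/s
target J* = 0.2615; solve J* = V/(n·D) for n: n = V/(J*·D) = 22.44/(0.2615 × 3.736) = 22.969117 rev/s
rpm = 60·n = 1378.146994

rpm = 1378.15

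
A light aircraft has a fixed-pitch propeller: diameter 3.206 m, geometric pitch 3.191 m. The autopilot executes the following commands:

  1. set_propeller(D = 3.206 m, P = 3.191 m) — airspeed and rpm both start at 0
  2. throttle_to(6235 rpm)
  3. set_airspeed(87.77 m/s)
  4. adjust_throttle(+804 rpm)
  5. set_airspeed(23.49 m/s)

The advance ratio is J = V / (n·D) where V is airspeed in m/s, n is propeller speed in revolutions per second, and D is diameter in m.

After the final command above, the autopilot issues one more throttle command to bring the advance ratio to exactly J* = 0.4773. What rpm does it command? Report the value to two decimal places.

rpm = 921.04

set_propeller: D = 3.206 m, P = 3.191 m (p = P/D = 0.995321); state ← (V=0, rpm=0)
throttle_to(6235): rpm ← 6235
set_airspeed(87.77): V ← 87.77 m/s
adjust_throttle(+804): rpm ← 6235 +804 = 7039
set_airspeed(23.49): V ← 23.49 m/s
final state: V = 23.49 m/s, rpm = 7039 → n = rpm/60 = 117.316667 rev/s
target J* = 0.4773; solve J* = V/(n·D) for n: n = V/(J*·D) = 23.49/(0.4773 × 3.206) = 15.350696 rev/s
rpm = 60·n = 921.041746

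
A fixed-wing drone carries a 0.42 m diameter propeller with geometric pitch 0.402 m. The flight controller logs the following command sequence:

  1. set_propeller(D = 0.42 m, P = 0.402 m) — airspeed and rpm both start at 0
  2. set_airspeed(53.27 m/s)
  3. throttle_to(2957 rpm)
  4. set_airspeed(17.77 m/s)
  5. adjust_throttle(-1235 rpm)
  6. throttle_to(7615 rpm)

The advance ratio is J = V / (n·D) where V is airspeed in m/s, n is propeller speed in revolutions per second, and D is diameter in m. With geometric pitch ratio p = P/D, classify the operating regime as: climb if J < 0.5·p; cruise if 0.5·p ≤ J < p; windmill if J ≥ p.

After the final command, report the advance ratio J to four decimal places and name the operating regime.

set_propeller: D = 0.42 m, P = 0.402 m (p = P/D = 0.957143); state ← (V=0, rpm=0)
set_airspeed(53.27): V ← 53.27 m/s
throttle_to(2957): rpm ← 2957
set_airspeed(17.77): V ← 17.77 m/s
adjust_throttle(-1235): rpm ← 2957 -1235 = 1722
throttle_to(7615): rpm ← 7615
final state: V = 17.77 m/s, rpm = 7615 → n = rpm/60 = 126.916667 rev/s
J = V / (n·D) = 17.77 / (126.916667 × 0.42) = 0.333365
regime bands: climb J<0.4786 | cruise [0.4786, 0.9571) | windmill J≥0.9571
J = 0.3334 → climb

J = 0.3334, regime = climb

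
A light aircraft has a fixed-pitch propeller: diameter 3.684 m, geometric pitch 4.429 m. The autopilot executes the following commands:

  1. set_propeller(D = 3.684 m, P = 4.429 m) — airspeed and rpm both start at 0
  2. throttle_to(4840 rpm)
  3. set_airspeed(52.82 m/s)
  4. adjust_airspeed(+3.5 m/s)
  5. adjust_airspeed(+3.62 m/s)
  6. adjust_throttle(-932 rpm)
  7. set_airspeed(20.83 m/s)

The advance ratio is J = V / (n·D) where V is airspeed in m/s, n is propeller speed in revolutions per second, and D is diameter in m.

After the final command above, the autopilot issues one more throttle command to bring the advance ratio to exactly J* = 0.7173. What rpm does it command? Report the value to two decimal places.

set_propeller: D = 3.684 m, P = 4.429 m (p = P/D = 1.202226); state ← (V=0, rpm=0)
throttle_to(4840): rpm ← 4840
set_airspeed(52.82): V ← 52.82 m/s
adjust_airspeed(+3.5): V ← 52.82 +3.5 = 56.32 m/s
adjust_airspeed(+3.62): V ← 56.32 +3.62 = 59.94 m/s
adjust_throttle(-932): rpm ← 4840 -932 = 3908
set_airspeed(20.83): V ← 20.83 m/s
final state: V = 20.83 m/s, rpm = 3908 → n = rpm/60 = 65.133333 rev/s
target J* = 0.7173; solve J* = V/(n·D) for n: n = V/(J*·D) = 20.83/(0.7173 × 3.684) = 7.882588 rev/s
rpm = 60·n = 472.955269

rpm = 472.96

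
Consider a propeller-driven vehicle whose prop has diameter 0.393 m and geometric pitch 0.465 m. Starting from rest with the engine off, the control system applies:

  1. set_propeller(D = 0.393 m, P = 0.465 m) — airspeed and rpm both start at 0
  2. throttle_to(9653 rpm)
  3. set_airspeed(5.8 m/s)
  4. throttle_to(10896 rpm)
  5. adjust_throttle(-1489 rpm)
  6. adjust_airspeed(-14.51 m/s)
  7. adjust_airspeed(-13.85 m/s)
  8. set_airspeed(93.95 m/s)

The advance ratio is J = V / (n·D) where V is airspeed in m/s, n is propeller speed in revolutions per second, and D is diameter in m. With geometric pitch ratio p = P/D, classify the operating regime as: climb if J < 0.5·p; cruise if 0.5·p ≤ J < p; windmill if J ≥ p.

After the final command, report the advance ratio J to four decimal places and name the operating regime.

J = 1.5248, regime = windmill

set_propeller: D = 0.393 m, P = 0.465 m (p = P/D = 1.183206); state ← (V=0, rpm=0)
throttle_to(9653): rpm ← 9653
set_airspeed(5.8): V ← 5.8 m/s
throttle_to(10896): rpm ← 10896
adjust_throttle(-1489): rpm ← 10896 -1489 = 9407
adjust_airspeed(-14.51): V ← 5.8 -14.51 = -8.71 m/s
adjust_airspeed(-13.85): V ← -8.71 -13.85 = -22.56 m/s
set_airspeed(93.95): V ← 93.95 m/s
final state: V = 93.95 m/s, rpm = 9407 → n = rpm/60 = 156.783333 rev/s
J = V / (n·D) = 93.95 / (156.783333 × 0.393) = 1.524770
regime bands: climb J<0.5916 | cruise [0.5916, 1.1832) | windmill J≥1.1832
J = 1.5248 → windmill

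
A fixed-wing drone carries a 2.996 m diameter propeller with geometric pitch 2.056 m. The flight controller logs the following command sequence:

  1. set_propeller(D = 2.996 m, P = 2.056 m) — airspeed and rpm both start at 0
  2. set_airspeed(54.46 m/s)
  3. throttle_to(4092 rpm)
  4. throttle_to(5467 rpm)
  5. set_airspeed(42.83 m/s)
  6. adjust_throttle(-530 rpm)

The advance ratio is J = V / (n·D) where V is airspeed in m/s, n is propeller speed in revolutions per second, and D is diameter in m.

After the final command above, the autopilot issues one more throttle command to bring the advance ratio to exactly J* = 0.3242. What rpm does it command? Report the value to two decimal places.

rpm = 2645.72

set_propeller: D = 2.996 m, P = 2.056 m (p = P/D = 0.686248); state ← (V=0, rpm=0)
set_airspeed(54.46): V ← 54.46 m/s
throttle_to(4092): rpm ← 4092
throttle_to(5467): rpm ← 5467
set_airspeed(42.83): V ← 42.83 m/s
adjust_throttle(-530): rpm ← 5467 -530 = 4937
final state: V = 42.83 m/s, rpm = 4937 → n = rpm/60 = 82.283333 rev/s
target J* = 0.3242; solve J* = V/(n·D) for n: n = V/(J*·D) = 42.83/(0.3242 × 2.996) = 44.095397 rev/s
rpm = 60·n = 2645.723807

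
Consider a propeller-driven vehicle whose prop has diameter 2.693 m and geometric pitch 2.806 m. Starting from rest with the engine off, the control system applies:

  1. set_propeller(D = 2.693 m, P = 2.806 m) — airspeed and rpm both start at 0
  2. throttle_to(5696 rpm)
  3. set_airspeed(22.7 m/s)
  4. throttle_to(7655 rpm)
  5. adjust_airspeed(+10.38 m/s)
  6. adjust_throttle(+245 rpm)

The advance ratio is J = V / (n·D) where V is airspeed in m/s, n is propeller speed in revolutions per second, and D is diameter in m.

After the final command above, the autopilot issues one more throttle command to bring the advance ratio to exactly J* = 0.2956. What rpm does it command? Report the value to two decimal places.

set_propeller: D = 2.693 m, P = 2.806 m (p = P/D = 1.041961); state ← (V=0, rpm=0)
throttle_to(5696): rpm ← 5696
set_airspeed(22.7): V ← 22.7 m/s
throttle_to(7655): rpm ← 7655
adjust_airspeed(+10.38): V ← 22.7 +10.38 = 33.08 m/s
adjust_throttle(+245): rpm ← 7655 +245 = 7900
final state: V = 33.08 m/s, rpm = 7900 → n = rpm/60 = 131.666667 rev/s
target J* = 0.2956; solve J* = V/(n·D) for n: n = V/(J*·D) = 33.08/(0.2956 × 2.693) = 41.555137 rev/s
rpm = 60·n = 2493.308216

rpm = 2493.31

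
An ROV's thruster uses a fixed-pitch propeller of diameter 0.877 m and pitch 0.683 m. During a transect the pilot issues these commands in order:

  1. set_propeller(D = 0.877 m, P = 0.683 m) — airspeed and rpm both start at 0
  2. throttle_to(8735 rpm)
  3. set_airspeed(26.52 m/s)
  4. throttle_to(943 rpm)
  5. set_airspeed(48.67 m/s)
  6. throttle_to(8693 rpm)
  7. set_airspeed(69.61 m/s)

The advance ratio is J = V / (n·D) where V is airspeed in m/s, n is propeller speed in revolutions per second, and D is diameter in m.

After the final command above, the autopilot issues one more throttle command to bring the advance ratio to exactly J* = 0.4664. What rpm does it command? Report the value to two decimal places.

set_propeller: D = 0.877 m, P = 0.683 m (p = P/D = 0.778791); state ← (V=0, rpm=0)
throttle_to(8735): rpm ← 8735
set_airspeed(26.52): V ← 26.52 m/s
throttle_to(943): rpm ← 943
set_airspeed(48.67): V ← 48.67 m/s
throttle_to(8693): rpm ← 8693
set_airspeed(69.61): V ← 69.61 m/s
final state: V = 69.61 m/s, rpm = 8693 → n = rpm/60 = 144.883333 rev/s
target J* = 0.4664; solve J* = V/(n·D) for n: n = V/(J*·D) = 69.61/(0.4664 × 0.877) = 170.181951 rev/s
rpm = 60·n = 10210.917071

rpm = 10210.92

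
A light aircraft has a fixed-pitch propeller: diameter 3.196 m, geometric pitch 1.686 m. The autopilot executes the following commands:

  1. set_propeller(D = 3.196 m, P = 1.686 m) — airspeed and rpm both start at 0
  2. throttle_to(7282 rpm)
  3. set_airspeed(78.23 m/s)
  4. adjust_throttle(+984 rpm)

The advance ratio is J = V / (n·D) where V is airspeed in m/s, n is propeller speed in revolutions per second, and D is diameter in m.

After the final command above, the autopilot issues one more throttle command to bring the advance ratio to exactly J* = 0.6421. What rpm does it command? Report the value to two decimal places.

rpm = 2287.26

set_propeller: D = 3.196 m, P = 1.686 m (p = P/D = 0.527534); state ← (V=0, rpm=0)
throttle_to(7282): rpm ← 7282
set_airspeed(78.23): V ← 78.23 m/s
adjust_throttle(+984): rpm ← 7282 +984 = 8266
final state: V = 78.23 m/s, rpm = 8266 → n = rpm/60 = 137.766667 rev/s
target J* = 0.6421; solve J* = V/(n·D) for n: n = V/(J*·D) = 78.23/(0.6421 × 3.196) = 38.120965 rev/s
rpm = 60·n = 2287.257920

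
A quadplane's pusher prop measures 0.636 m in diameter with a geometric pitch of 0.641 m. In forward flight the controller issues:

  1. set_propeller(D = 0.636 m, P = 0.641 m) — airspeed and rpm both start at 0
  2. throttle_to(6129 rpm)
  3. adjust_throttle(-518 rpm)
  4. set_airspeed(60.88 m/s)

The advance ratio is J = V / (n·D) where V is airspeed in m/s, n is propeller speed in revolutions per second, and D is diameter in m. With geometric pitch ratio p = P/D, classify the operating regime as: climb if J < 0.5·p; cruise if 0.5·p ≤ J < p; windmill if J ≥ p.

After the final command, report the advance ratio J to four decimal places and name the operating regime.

set_propeller: D = 0.636 m, P = 0.641 m (p = P/D = 1.007862); state ← (V=0, rpm=0)
throttle_to(6129): rpm ← 6129
adjust_throttle(-518): rpm ← 6129 -518 = 5611
set_airspeed(60.88): V ← 60.88 m/s
final state: V = 60.88 m/s, rpm = 5611 → n = rpm/60 = 93.516667 rev/s
J = V / (n·D) = 60.88 / (93.516667 × 0.636) = 1.023596
regime bands: climb J<0.5039 | cruise [0.5039, 1.0079) | windmill J≥1.0079
J = 1.0236 → windmill

J = 1.0236, regime = windmill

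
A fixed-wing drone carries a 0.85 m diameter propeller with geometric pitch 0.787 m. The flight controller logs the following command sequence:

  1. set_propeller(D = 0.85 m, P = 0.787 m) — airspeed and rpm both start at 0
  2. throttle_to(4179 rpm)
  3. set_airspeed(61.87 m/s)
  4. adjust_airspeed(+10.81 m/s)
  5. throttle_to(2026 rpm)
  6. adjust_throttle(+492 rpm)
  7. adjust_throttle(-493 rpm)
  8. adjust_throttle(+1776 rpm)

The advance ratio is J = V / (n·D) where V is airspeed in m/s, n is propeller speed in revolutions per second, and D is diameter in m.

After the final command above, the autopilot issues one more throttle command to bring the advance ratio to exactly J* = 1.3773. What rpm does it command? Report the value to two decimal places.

rpm = 3724.93

set_propeller: D = 0.85 m, P = 0.787 m (p = P/D = 0.925882); state ← (V=0, rpm=0)
throttle_to(4179): rpm ← 4179
set_airspeed(61.87): V ← 61.87 m/s
adjust_airspeed(+10.81): V ← 61.87 +10.81 = 72.68 m/s
throttle_to(2026): rpm ← 2026
adjust_throttle(+492): rpm ← 2026 +492 = 2518
adjust_throttle(-493): rpm ← 2518 -493 = 2025
adjust_throttle(+1776): rpm ← 2025 +1776 = 3801
final state: V = 72.68 m/s, rpm = 3801 → n = rpm/60 = 63.350000 rev/s
target J* = 1.3773; solve J* = V/(n·D) for n: n = V/(J*·D) = 72.68/(1.3773 × 0.85) = 62.082250 rev/s
rpm = 60·n = 3724.934975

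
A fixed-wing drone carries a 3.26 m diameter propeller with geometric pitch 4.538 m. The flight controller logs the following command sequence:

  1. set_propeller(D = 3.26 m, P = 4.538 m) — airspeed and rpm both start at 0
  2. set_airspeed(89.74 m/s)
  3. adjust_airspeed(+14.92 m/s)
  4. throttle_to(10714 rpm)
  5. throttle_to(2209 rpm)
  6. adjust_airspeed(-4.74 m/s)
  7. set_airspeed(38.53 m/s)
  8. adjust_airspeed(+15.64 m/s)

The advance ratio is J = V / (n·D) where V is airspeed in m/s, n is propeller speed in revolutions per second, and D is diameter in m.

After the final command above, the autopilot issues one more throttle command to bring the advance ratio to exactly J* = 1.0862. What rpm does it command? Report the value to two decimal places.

set_propeller: D = 3.26 m, P = 4.538 m (p = P/D = 1.392025); state ← (V=0, rpm=0)
set_airspeed(89.74): V ← 89.74 m/s
adjust_airspeed(+14.92): V ← 89.74 +14.92 = 104.66 m/s
throttle_to(10714): rpm ← 10714
throttle_to(2209): rpm ← 2209
adjust_airspeed(-4.74): V ← 104.66 -4.74 = 99.92 m/s
set_airspeed(38.53): V ← 38.53 m/s
adjust_airspeed(+15.64): V ← 38.53 +15.64 = 54.17 m/s
final state: V = 54.17 m/s, rpm = 2209 → n = rpm/60 = 36.816667 rev/s
target J* = 1.0862; solve J* = V/(n·D) for n: n = V/(J*·D) = 54.17/(1.0862 × 3.26) = 15.297887 rev/s
rpm = 60·n = 917.873196

rpm = 917.87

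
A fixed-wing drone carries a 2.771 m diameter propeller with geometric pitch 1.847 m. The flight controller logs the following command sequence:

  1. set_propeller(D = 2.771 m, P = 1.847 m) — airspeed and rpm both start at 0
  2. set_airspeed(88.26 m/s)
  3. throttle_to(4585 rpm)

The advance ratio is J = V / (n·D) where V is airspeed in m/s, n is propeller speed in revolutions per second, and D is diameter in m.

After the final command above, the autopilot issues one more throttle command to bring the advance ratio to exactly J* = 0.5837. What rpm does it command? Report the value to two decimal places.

set_propeller: D = 2.771 m, P = 1.847 m (p = P/D = 0.666546); state ← (V=0, rpm=0)
set_airspeed(88.26): V ← 88.26 m/s
throttle_to(4585): rpm ← 4585
final state: V = 88.26 m/s, rpm = 4585 → n = rpm/60 = 76.416667 rev/s
target J* = 0.5837; solve J* = V/(n·D) for n: n = V/(J*·D) = 88.26/(0.5837 × 2.771) = 54.567958 rev/s
rpm = 60·n = 3274.077493

rpm = 3274.08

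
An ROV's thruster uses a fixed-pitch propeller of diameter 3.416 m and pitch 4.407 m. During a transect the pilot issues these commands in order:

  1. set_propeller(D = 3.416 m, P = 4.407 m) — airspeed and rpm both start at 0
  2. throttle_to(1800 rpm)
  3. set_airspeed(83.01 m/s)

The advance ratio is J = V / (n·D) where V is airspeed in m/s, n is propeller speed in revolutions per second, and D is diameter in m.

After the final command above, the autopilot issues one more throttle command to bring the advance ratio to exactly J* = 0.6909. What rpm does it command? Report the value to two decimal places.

set_propeller: D = 3.416 m, P = 4.407 m (p = P/D = 1.290105); state ← (V=0, rpm=0)
throttle_to(1800): rpm ← 1800
set_airspeed(83.01): V ← 83.01 m/s
final state: V = 83.01 m/s, rpm = 1800 → n = rpm/60 = 30.000000 rev/s
target J* = 0.6909; solve J* = V/(n·D) for n: n = V/(J*·D) = 83.01/(0.6909 × 3.416) = 35.172024 rev/s
rpm = 60·n = 2110.321432

rpm = 2110.32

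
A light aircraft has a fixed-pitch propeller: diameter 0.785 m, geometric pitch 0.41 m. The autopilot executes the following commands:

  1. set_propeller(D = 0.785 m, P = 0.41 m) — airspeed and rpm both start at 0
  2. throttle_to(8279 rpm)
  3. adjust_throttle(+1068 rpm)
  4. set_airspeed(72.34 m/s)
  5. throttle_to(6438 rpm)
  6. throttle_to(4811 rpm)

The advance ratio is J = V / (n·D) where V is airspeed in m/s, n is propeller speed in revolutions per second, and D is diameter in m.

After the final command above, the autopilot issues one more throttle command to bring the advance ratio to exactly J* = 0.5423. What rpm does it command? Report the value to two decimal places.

rpm = 10195.78

set_propeller: D = 0.785 m, P = 0.41 m (p = P/D = 0.522293); state ← (V=0, rpm=0)
throttle_to(8279): rpm ← 8279
adjust_throttle(+1068): rpm ← 8279 +1068 = 9347
set_airspeed(72.34): V ← 72.34 m/s
throttle_to(6438): rpm ← 6438
throttle_to(4811): rpm ← 4811
final state: V = 72.34 m/s, rpm = 4811 → n = rpm/60 = 80.183333 rev/s
target J* = 0.5423; solve J* = V/(n·D) for n: n = V/(J*·D) = 72.34/(0.5423 × 0.785) = 169.929681 rev/s
rpm = 60·n = 10195.780886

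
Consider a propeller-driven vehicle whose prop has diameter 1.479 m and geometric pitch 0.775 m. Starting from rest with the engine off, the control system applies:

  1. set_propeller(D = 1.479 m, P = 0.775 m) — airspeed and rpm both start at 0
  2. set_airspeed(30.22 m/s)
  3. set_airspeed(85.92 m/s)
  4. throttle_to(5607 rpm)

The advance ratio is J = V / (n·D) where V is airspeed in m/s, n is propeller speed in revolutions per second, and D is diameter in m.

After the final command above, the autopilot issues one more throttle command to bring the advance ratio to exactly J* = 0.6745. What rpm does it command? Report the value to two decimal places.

rpm = 5167.68

set_propeller: D = 1.479 m, P = 0.775 m (p = P/D = 0.524003); state ← (V=0, rpm=0)
set_airspeed(30.22): V ← 30.22 m/s
set_airspeed(85.92): V ← 85.92 m/s
throttle_to(5607): rpm ← 5607
final state: V = 85.92 m/s, rpm = 5607 → n = rpm/60 = 93.450000 rev/s
target J* = 0.6745; solve J* = V/(n·D) for n: n = V/(J*·D) = 85.92/(0.6745 × 1.479) = 86.127956 rev/s
rpm = 60·n = 5167.677357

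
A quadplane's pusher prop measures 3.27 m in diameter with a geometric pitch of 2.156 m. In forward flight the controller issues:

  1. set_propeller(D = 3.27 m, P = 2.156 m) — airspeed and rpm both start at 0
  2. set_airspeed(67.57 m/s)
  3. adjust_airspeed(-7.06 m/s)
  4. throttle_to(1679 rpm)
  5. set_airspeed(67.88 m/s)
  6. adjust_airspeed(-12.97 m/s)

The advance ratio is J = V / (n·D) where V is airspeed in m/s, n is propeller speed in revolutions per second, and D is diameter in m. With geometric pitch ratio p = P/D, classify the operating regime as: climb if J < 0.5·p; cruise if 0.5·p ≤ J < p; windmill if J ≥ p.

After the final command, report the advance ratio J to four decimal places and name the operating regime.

J = 0.6001, regime = cruise

set_propeller: D = 3.27 m, P = 2.156 m (p = P/D = 0.659327); state ← (V=0, rpm=0)
set_airspeed(67.57): V ← 67.57 m/s
adjust_airspeed(-7.06): V ← 67.57 -7.06 = 60.51 m/s
throttle_to(1679): rpm ← 1679
set_airspeed(67.88): V ← 67.88 m/s
adjust_airspeed(-12.97): V ← 67.88 -12.97 = 54.91 m/s
final state: V = 54.91 m/s, rpm = 1679 → n = rpm/60 = 27.983333 rev/s
J = V / (n·D) = 54.91 / (27.983333 × 3.27) = 0.600073
regime bands: climb J<0.3297 | cruise [0.3297, 0.6593) | windmill J≥0.6593
J = 0.6001 → cruise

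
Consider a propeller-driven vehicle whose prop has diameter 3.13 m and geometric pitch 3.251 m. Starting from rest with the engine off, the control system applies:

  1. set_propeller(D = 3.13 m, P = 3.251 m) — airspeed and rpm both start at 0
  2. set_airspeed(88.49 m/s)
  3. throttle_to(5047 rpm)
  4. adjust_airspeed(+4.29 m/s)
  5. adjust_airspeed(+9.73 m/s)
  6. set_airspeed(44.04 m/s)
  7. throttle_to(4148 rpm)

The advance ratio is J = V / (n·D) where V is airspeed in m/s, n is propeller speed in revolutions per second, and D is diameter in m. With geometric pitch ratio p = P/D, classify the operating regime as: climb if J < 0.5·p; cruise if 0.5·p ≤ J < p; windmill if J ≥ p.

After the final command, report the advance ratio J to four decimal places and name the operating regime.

J = 0.2035, regime = climb

set_propeller: D = 3.13 m, P = 3.251 m (p = P/D = 1.038658); state ← (V=0, rpm=0)
set_airspeed(88.49): V ← 88.49 m/s
throttle_to(5047): rpm ← 5047
adjust_airspeed(+4.29): V ← 88.49 +4.29 = 92.78 m/s
adjust_airspeed(+9.73): V ← 92.78 +9.73 = 102.51 m/s
set_airspeed(44.04): V ← 44.04 m/s
throttle_to(4148): rpm ← 4148
final state: V = 44.04 m/s, rpm = 4148 → n = rpm/60 = 69.133333 rev/s
J = V / (n·D) = 44.04 / (69.133333 × 3.13) = 0.203524
regime bands: climb J<0.5193 | cruise [0.5193, 1.0387) | windmill J≥1.0387
J = 0.2035 → climb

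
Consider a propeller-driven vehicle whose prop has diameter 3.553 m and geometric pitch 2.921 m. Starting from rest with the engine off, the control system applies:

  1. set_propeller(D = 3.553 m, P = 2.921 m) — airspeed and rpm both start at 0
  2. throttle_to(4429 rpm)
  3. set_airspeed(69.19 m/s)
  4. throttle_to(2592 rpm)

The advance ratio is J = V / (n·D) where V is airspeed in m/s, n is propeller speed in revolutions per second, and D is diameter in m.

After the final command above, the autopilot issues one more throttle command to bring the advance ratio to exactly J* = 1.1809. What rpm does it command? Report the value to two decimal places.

rpm = 989.43

set_propeller: D = 3.553 m, P = 2.921 m (p = P/D = 0.822122); state ← (V=0, rpm=0)
throttle_to(4429): rpm ← 4429
set_airspeed(69.19): V ← 69.19 m/s
throttle_to(2592): rpm ← 2592
final state: V = 69.19 m/s, rpm = 2592 → n = rpm/60 = 43.200000 rev/s
target J* = 1.1809; solve J* = V/(n·D) for n: n = V/(J*·D) = 69.19/(1.1809 × 3.553) = 16.490545 rev/s
rpm = 60·n = 989.432681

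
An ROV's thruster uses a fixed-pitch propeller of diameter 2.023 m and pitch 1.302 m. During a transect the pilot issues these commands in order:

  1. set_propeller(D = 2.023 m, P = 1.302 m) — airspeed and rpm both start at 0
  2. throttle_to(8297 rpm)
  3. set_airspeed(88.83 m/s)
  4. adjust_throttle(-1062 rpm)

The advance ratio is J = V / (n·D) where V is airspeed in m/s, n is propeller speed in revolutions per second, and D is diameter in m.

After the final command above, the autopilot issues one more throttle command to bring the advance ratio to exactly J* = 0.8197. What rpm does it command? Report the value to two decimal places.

set_propeller: D = 2.023 m, P = 1.302 m (p = P/D = 0.643599); state ← (V=0, rpm=0)
throttle_to(8297): rpm ← 8297
set_airspeed(88.83): V ← 88.83 m/s
adjust_throttle(-1062): rpm ← 8297 -1062 = 7235
final state: V = 88.83 m/s, rpm = 7235 → n = rpm/60 = 120.583333 rev/s
target J* = 0.8197; solve J* = V/(n·D) for n: n = V/(J*·D) = 88.83/(0.8197 × 2.023) = 53.568421 rev/s
rpm = 60·n = 3214.105253

rpm = 3214.11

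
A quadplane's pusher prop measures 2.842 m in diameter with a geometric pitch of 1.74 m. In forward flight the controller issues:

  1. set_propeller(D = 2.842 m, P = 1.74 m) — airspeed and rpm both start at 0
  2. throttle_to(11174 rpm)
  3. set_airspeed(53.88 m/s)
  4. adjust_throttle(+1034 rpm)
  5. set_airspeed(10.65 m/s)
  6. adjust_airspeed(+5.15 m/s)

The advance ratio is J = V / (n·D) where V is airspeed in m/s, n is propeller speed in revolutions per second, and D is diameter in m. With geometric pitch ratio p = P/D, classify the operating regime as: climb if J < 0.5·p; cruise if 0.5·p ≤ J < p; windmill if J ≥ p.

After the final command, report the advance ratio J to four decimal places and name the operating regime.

set_propeller: D = 2.842 m, P = 1.74 m (p = P/D = 0.612245); state ← (V=0, rpm=0)
throttle_to(11174): rpm ← 11174
set_airspeed(53.88): V ← 53.88 m/s
adjust_throttle(+1034): rpm ← 11174 +1034 = 12208
set_airspeed(10.65): V ← 10.65 m/s
adjust_airspeed(+5.15): V ← 10.65 +5.15 = 15.8 m/s
final state: V = 15.8 m/s, rpm = 12208 → n = rpm/60 = 203.466667 rev/s
J = V / (n·D) = 15.8 / (203.466667 × 2.842) = 0.027324
regime bands: climb J<0.3061 | cruise [0.3061, 0.6122) | windmill J≥0.6122
J = 0.0273 → climb

J = 0.0273, regime = climb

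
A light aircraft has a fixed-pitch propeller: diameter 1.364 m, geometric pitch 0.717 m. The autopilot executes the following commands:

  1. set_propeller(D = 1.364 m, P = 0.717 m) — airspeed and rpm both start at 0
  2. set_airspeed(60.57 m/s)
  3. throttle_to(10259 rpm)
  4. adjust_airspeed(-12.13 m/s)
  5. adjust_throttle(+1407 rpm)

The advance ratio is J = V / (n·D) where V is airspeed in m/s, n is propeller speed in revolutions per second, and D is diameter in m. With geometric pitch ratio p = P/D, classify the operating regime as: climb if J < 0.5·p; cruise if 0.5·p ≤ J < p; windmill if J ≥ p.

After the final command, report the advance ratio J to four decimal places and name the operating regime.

J = 0.1826, regime = climb

set_propeller: D = 1.364 m, P = 0.717 m (p = P/D = 0.525660); state ← (V=0, rpm=0)
set_airspeed(60.57): V ← 60.57 m/s
throttle_to(10259): rpm ← 10259
adjust_airspeed(-12.13): V ← 60.57 -12.13 = 48.44 m/s
adjust_throttle(+1407): rpm ← 10259 +1407 = 11666
final state: V = 48.44 m/s, rpm = 11666 → n = rpm/60 = 194.433333 rev/s
J = V / (n·D) = 48.44 / (194.433333 × 1.364) = 0.182650
regime bands: climb J<0.2628 | cruise [0.2628, 0.5257) | windmill J≥0.5257
J = 0.1826 → climb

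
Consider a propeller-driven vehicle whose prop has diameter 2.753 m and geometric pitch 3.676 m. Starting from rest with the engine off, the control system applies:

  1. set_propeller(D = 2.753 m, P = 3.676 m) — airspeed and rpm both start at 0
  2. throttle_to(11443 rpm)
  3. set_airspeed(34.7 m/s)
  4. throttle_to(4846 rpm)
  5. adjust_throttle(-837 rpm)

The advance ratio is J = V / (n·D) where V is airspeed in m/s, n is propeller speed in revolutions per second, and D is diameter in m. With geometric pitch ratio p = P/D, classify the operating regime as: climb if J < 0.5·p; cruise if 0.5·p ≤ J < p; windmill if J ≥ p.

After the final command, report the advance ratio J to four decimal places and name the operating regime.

J = 0.1886, regime = climb

set_propeller: D = 2.753 m, P = 3.676 m (p = P/D = 1.335271); state ← (V=0, rpm=0)
throttle_to(11443): rpm ← 11443
set_airspeed(34.7): V ← 34.7 m/s
throttle_to(4846): rpm ← 4846
adjust_throttle(-837): rpm ← 4846 -837 = 4009
final state: V = 34.7 m/s, rpm = 4009 → n = rpm/60 = 66.816667 rev/s
J = V / (n·D) = 34.7 / (66.816667 × 2.753) = 0.188642
regime bands: climb J<0.6676 | cruise [0.6676, 1.3353) | windmill J≥1.3353
J = 0.1886 → climb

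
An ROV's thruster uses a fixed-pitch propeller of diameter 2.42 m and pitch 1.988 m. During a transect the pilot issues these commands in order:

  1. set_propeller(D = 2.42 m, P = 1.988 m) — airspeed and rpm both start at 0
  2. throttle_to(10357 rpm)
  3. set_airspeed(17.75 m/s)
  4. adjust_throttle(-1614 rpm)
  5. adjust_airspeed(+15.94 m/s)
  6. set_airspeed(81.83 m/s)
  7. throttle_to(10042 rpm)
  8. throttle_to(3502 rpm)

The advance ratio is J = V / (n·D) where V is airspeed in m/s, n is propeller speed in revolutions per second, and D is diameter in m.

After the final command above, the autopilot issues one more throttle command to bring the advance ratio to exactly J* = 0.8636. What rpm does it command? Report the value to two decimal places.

rpm = 2349.29

set_propeller: D = 2.42 m, P = 1.988 m (p = P/D = 0.821488); state ← (V=0, rpm=0)
throttle_to(10357): rpm ← 10357
set_airspeed(17.75): V ← 17.75 m/s
adjust_throttle(-1614): rpm ← 10357 -1614 = 8743
adjust_airspeed(+15.94): V ← 17.75 +15.94 = 33.69 m/s
set_airspeed(81.83): V ← 81.83 m/s
throttle_to(10042): rpm ← 10042
throttle_to(3502): rpm ← 3502
final state: V = 81.83 m/s, rpm = 3502 → n = rpm/60 = 58.366667 rev/s
target J* = 0.8636; solve J* = V/(n·D) for n: n = V/(J*·D) = 81.83/(0.8636 × 2.42) = 39.154759 rev/s
rpm = 60·n = 2349.285520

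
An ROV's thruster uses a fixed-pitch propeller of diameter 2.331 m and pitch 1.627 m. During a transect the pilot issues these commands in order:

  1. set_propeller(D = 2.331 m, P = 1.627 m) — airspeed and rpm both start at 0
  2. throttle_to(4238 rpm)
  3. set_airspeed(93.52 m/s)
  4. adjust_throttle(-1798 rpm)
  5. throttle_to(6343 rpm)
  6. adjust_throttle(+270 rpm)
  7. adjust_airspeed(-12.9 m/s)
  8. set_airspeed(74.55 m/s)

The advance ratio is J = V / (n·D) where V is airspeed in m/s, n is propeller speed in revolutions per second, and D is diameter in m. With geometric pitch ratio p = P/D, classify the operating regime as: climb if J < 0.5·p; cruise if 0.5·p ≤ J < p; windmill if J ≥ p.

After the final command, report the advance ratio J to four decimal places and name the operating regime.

J = 0.2902, regime = climb

set_propeller: D = 2.331 m, P = 1.627 m (p = P/D = 0.697984); state ← (V=0, rpm=0)
throttle_to(4238): rpm ← 4238
set_airspeed(93.52): V ← 93.52 m/s
adjust_throttle(-1798): rpm ← 4238 -1798 = 2440
throttle_to(6343): rpm ← 6343
adjust_throttle(+270): rpm ← 6343 +270 = 6613
adjust_airspeed(-12.9): V ← 93.52 -12.9 = 80.62 m/s
set_airspeed(74.55): V ← 74.55 m/s
final state: V = 74.55 m/s, rpm = 6613 → n = rpm/60 = 110.216667 rev/s
J = V / (n·D) = 74.55 / (110.216667 × 2.331) = 0.290174
regime bands: climb J<0.3490 | cruise [0.3490, 0.6980) | windmill J≥0.6980
J = 0.2902 → climb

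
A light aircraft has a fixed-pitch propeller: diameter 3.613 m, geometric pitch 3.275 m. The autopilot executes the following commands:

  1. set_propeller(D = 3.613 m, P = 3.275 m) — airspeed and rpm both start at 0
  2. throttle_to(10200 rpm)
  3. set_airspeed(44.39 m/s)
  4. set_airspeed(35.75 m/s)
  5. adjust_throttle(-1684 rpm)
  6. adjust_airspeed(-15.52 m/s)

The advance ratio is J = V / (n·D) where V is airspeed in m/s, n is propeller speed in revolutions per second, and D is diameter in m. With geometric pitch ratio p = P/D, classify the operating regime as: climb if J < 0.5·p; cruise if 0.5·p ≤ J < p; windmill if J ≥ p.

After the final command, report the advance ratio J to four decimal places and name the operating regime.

set_propeller: D = 3.613 m, P = 3.275 m (p = P/D = 0.906449); state ← (V=0, rpm=0)
throttle_to(10200): rpm ← 10200
set_airspeed(44.39): V ← 44.39 m/s
set_airspeed(35.75): V ← 35.75 m/s
adjust_throttle(-1684): rpm ← 10200 -1684 = 8516
adjust_airspeed(-15.52): V ← 35.75 -15.52 = 20.23 m/s
final state: V = 20.23 m/s, rpm = 8516 → n = rpm/60 = 141.933333 rev/s
J = V / (n·D) = 20.23 / (141.933333 × 3.613) = 0.039450
regime bands: climb J<0.4532 | cruise [0.4532, 0.9064) | windmill J≥0.9064
J = 0.0394 → climb

J = 0.0394, regime = climb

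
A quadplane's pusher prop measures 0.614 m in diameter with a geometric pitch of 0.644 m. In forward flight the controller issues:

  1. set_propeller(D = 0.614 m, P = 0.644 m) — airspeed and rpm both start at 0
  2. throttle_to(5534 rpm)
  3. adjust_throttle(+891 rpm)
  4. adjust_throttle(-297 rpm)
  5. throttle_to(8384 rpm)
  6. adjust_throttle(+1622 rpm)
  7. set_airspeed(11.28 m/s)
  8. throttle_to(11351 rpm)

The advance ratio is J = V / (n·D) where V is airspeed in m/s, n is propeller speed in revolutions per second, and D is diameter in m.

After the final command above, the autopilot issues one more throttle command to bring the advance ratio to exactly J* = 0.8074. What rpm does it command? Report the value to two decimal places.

set_propeller: D = 0.614 m, P = 0.644 m (p = P/D = 1.048860); state ← (V=0, rpm=0)
throttle_to(5534): rpm ← 5534
adjust_throttle(+891): rpm ← 5534 +891 = 6425
adjust_throttle(-297): rpm ← 6425 -297 = 6128
throttle_to(8384): rpm ← 8384
adjust_throttle(+1622): rpm ← 8384 +1622 = 10006
set_airspeed(11.28): V ← 11.28 m/s
throttle_to(11351): rpm ← 11351
final state: V = 11.28 m/s, rpm = 11351 → n = rpm/60 = 189.183333 rev/s
target J* = 0.8074; solve J* = V/(n·D) for n: n = V/(J*·D) = 11.28/(0.8074 × 0.614) = 22.753698 rev/s
rpm = 60·n = 1365.221861

rpm = 1365.22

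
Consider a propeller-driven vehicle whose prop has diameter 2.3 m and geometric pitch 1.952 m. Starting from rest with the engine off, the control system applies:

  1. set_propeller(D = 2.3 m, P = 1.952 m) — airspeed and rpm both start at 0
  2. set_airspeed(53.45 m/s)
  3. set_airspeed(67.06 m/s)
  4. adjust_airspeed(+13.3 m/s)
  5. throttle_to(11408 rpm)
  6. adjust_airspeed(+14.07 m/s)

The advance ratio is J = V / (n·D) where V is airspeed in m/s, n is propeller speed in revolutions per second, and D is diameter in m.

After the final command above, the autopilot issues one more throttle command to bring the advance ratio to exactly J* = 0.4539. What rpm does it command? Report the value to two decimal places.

set_propeller: D = 2.3 m, P = 1.952 m (p = P/D = 0.848696); state ← (V=0, rpm=0)
set_airspeed(53.45): V ← 53.45 m/s
set_airspeed(67.06): V ← 67.06 m/s
adjust_airspeed(+13.3): V ← 67.06 +13.3 = 80.36 m/s
throttle_to(11408): rpm ← 11408
adjust_airspeed(+14.07): V ← 80.36 +14.07 = 94.43 m/s
final state: V = 94.43 m/s, rpm = 11408 → n = rpm/60 = 190.133333 rev/s
target J* = 0.4539; solve J* = V/(n·D) for n: n = V/(J*·D) = 94.43/(0.4539 × 2.3) = 90.452791 rev/s
rpm = 60·n = 5427.167447

rpm = 5427.17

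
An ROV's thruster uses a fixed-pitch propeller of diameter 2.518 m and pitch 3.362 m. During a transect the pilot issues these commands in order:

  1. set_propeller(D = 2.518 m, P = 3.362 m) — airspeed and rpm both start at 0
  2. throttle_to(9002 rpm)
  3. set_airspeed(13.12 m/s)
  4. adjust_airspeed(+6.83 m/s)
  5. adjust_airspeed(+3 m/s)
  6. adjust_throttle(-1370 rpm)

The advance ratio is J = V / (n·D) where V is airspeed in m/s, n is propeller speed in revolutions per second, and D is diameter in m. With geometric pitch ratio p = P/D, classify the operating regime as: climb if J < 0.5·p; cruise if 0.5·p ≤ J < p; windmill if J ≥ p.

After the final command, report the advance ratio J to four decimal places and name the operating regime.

J = 0.0717, regime = climb

set_propeller: D = 2.518 m, P = 3.362 m (p = P/D = 1.335187); state ← (V=0, rpm=0)
throttle_to(9002): rpm ← 9002
set_airspeed(13.12): V ← 13.12 m/s
adjust_airspeed(+6.83): V ← 13.12 +6.83 = 19.95 m/s
adjust_airspeed(+3): V ← 19.95 +3 = 22.95 m/s
adjust_throttle(-1370): rpm ← 9002 -1370 = 7632
final state: V = 22.95 m/s, rpm = 7632 → n = rpm/60 = 127.200000 rev/s
J = V / (n·D) = 22.95 / (127.200000 × 2.518) = 0.071654
regime bands: climb J<0.6676 | cruise [0.6676, 1.3352) | windmill J≥1.3352
J = 0.0717 → climb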